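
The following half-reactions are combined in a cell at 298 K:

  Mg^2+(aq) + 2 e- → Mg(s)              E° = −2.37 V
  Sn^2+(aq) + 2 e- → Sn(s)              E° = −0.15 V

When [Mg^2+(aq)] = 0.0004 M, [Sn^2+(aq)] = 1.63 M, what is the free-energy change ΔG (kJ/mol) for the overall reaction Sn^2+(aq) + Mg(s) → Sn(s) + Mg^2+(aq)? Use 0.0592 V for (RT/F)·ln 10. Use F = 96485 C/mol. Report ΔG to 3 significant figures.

−449 kJ/mol

E°cell = −0.15 − (−2.37) = +2.22 V; the balanced reaction transfers n = 2 electrons.
Here Q = [Mg^2+(aq)] / [Sn^2+(aq)] = 0.000245 (log Q = −3.610), giving E = +2.22 − (0.0592/2)·(−3.610) = +2.3269 V.
Finally ΔG = −nFE = −(2)(96485 C/mol)(+2.3269 V) = −449 kJ/mol.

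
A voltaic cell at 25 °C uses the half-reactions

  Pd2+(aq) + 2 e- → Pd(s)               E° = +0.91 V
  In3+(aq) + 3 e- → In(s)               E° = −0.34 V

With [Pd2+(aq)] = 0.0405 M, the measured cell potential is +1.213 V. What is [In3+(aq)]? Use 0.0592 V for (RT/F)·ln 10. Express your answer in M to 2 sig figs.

With Pd²⁺/Pd at the cathode and In³⁺/In at the anode, E°cell = +0.91 − (−0.34) = +1.25 V (n = 6).
Rearranging E = E° − (0.0592/n)·log Q gives log Q = 6(+1.25 − (+1.213))/0.0592 = 3.750.
Balancing electrons gives 3 Pd2+(aq) + 2 In(s) → 3 Pd(s) + 2 In3+(aq); thus Q = [In3+(aq)]^2 / [Pd2+(aq)]^3.
Isolating [In3+(aq)] in Q = 10^{3.750} yields log [In3+(aq)] = −0.214, i.e. 0.61 M.

0.61 M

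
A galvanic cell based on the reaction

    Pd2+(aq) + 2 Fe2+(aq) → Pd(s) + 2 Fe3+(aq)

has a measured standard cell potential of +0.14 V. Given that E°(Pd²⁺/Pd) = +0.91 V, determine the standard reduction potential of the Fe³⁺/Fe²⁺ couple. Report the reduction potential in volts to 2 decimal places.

In the reaction as written the Pd²⁺/Pd couple is reduced (cathode) and Fe³⁺/Fe²⁺ is oxidized (anode), so E°cell = E°(Pd²⁺/Pd) − E°(Fe³⁺/Fe²⁺).
E°(Fe³⁺/Fe²⁺) = E°(cathode) − E°cell = +0.91 − (+0.14) = +0.77 V.

+0.77 V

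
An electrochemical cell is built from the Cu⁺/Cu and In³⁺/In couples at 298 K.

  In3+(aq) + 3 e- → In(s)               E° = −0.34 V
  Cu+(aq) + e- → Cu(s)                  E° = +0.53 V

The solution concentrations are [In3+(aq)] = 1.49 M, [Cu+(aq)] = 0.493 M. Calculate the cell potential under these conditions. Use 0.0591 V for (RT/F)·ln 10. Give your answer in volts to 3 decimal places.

+0.848 V

Cu⁺/Cu is reduced (cathode, E° = +0.53 V) and In³⁺/In is oxidized (anode).
The standard potential is +0.53 − (−0.34) = +0.87 V and the balanced reaction transfers n = 3 electrons.
Balancing gives 3 Cu+(aq) + In(s) → 3 Cu(s) + In3+(aq); hence Q = [In3+(aq)] / [Cu+(aq)]^3 = 12.4 (log Q = 1.095).
Applying E = E° − (RT ln10/nF)·log Q gives +0.87 − (0.0591/3)(1.095) = +0.848 V.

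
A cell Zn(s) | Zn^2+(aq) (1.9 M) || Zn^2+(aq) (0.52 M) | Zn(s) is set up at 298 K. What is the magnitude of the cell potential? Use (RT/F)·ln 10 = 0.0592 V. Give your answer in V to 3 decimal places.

0.017 V

For a concentration cell E°cell = 0, since both electrodes use the same couple.
The compartment with the higher Zn^2+(aq) concentration (1.9 M) acts as the cathode; ions are reduced there and produced at the dilute (0.52 M) anode.
With n = 2, Ecell = −(0.0592/2)·log([dilute]/[conc]) = −(0.0592/2)·log(0.52/1.9) = +0.017 V.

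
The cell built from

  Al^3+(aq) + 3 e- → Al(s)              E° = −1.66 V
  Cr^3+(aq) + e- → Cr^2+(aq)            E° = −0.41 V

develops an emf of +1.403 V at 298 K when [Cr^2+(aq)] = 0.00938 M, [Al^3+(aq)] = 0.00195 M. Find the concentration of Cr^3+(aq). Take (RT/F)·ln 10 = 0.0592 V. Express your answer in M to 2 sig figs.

0.45 M

The Cr³⁺/Cr²⁺ couple has the larger reduction potential, so it is the cathode: E°cell = −0.41 − (−1.66) = +1.25 V and n = 3.
Rearranging E = E° − (0.0592/n)·log Q gives log Q = 3(+1.25 − (+1.403))/0.0592 = −7.753.
Balancing electrons gives 3 Cr^3+(aq) + Al(s) → 3 Cr^2+(aq) + Al^3+(aq); thus Q = ([Cr^2+(aq)]^3·[Al^3+(aq)]) / [Cr^3+(aq)]^3.
Substituting the known concentrations and solving, log [Cr^3+(aq)] = −0.347 and [Cr^3+(aq)] = 0.45 M.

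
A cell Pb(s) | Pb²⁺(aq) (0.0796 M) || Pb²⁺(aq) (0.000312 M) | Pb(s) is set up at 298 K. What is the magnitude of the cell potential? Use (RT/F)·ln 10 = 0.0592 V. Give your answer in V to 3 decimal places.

For a concentration cell E°cell = 0, since both electrodes use the same couple.
The compartment with the higher Pb²⁺(aq) concentration (0.0796 M) acts as the cathode; ions are reduced there and produced at the dilute (0.000312 M) anode.
With n = 2, Ecell = −(0.0592/2)·log([dilute]/[conc]) = −(0.0592/2)·log(0.000312/0.0796) = +0.071 V.

0.071 V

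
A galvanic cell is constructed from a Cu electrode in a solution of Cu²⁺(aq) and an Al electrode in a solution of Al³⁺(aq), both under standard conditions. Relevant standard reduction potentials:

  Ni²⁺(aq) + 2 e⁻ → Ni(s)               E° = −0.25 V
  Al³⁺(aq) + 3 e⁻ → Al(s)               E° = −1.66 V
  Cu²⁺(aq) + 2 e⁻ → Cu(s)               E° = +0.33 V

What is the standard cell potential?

+1.99 V

Of the two couples in this cell, the one with the more positive reduction potential is reduced at the cathode: here that is Cu²⁺/Cu (+0.33 V); Al³⁺/Al (−1.66 V) is the anode.
E°cell = E°(cathode) − E°(anode) = +0.33 − (−1.66) = +1.99 V.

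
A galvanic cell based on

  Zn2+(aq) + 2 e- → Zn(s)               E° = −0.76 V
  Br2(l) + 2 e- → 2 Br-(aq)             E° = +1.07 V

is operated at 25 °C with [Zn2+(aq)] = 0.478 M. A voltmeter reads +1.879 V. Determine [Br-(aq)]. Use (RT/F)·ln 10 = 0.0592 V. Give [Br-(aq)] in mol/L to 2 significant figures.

0.22 M

The Br₂/Br⁻ couple has the larger reduction potential, so it is the cathode: E°cell = +1.07 − (−0.76) = +1.83 V and n = 2.
From the Nernst equation, log Q = n(E° − E)/0.0592 = 2·(+1.83 − (+1.879))/0.0592 = −1.655.
Balancing electrons gives Br2(l) + Zn(s) → 2 Br-(aq) + Zn2+(aq); thus Q = [Br-(aq)]^2·[Zn2+(aq)].
Substituting the known concentrations and solving, log [Br-(aq)] = −0.667 and [Br-(aq)] = 0.22 M.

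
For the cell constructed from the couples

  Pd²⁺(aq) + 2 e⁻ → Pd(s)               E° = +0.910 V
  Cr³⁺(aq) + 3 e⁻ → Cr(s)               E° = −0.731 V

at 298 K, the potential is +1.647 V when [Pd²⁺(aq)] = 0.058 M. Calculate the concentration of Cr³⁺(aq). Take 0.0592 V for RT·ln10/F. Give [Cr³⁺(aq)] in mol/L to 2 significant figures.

Pd²⁺/Pd is the cathode (higher E°); E°cell = +0.910 − (−0.731) = +1.641 V with n = 6.
Rearranging E = E° − (0.0592/n)·log Q gives log Q = 6(+1.641 − (+1.647))/0.0592 = −0.608.
Balancing electrons gives 3 Pd²⁺(aq) + 2 Cr(s) → 3 Pd(s) + 2 Cr³⁺(aq); thus Q = [Cr³⁺(aq)]^2 / [Pd²⁺(aq)]^3.
Isolating [Cr³⁺(aq)] in Q = 10^{−0.608} yields log [Cr³⁺(aq)] = −2.159, i.e. 0.0069 M.

0.0069 M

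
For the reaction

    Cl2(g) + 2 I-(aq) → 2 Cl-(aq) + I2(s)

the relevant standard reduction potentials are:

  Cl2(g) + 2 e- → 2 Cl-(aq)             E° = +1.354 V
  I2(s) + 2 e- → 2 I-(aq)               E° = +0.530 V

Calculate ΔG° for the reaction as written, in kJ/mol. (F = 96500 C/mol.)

−159 kJ/mol

In the reaction as written Cl2(g) is reduced, so the Cl₂/Cl⁻ couple is the cathode and I₂/I⁻ is the anode.
E°cell = +1.354 − (+0.530) = +0.824 V; balancing electrons gives n = 2.
ΔG° = −nFE°cell = −(2)(96500)(+0.824) J/mol = −159 kJ/mol.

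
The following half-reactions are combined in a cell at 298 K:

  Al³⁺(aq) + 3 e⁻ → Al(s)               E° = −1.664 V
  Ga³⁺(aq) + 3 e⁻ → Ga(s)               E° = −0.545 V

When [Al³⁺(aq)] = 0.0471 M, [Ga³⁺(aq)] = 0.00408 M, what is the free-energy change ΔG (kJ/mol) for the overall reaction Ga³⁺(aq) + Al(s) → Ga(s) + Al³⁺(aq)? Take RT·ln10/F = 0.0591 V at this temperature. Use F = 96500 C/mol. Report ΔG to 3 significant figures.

−318 kJ/mol

E°cell = −0.545 − (−1.664) = +1.119 V; the balanced reaction transfers n = 3 electrons.
The reaction quotient is [Al³⁺(aq)] / [Ga³⁺(aq)] = 11.5; by Nernst, E = +1.119 − (0.0591/3)(1.062) = +1.0981 V.
Finally ΔG = −nFE = −(3)(96500 C/mol)(+1.0981 V) = −318 kJ/mol.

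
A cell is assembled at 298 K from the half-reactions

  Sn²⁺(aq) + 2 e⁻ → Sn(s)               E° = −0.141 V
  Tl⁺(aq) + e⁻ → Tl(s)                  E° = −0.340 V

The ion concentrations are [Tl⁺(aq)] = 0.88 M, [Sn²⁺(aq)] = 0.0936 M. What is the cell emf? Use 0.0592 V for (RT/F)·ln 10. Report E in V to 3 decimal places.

+0.172 V

The Sn²⁺/Sn couple has the more positive E°, so it is the cathode; Tl⁺/Tl is the anode.
E°cell = −0.141 − (−0.340) = +0.199 V, with n = 2 electrons transferred.
Balancing gives Sn²⁺(aq) + 2 Tl(s) → Sn(s) + 2 Tl⁺(aq); hence Q = [Tl⁺(aq)]^2 / [Sn²⁺(aq)] = 8.27 (log Q = 0.918).
By the Nernst equation, E = +0.199 − (0.0592/2)·(0.918) = +0.172 V.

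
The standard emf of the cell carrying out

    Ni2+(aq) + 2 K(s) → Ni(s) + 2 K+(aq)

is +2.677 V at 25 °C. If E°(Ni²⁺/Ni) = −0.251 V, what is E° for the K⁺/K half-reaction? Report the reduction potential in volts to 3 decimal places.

In the reaction as written the Ni²⁺/Ni couple is reduced (cathode) and K⁺/K is oxidized (anode), so E°cell = E°(Ni²⁺/Ni) − E°(K⁺/K).
E°(K⁺/K) = E°(cathode) − E°cell = −0.251 − (+2.677) = −2.928 V.

−2.928 V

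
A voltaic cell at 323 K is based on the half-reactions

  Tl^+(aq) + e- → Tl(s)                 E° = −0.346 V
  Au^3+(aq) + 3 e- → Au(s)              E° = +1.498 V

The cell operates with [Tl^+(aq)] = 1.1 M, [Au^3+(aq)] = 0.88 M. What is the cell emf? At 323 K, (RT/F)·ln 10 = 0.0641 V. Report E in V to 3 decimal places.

+1.840 V

The Au³⁺/Au couple has the more positive E°, so it is the cathode; Tl⁺/Tl is the anode.
E°cell = +1.498 − (−0.346) = +1.844 V, with n = 3 electrons transferred.
For the overall reaction Au^3+(aq) + 3 Tl(s) → Au(s) + 3 Tl^+(aq), Q = [Tl^+(aq)]^3 / [Au^3+(aq)] = 1.51, giving log Q = 0.180.
E = E° − (0.0641/n)·log Q = +1.844 − (0.0641/3)(0.180) = +1.840 V.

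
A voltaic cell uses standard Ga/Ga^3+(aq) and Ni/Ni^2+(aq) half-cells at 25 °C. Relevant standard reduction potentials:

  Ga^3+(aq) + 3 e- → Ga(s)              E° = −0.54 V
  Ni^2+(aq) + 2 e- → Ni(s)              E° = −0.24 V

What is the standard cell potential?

+0.30 V

The Ni²⁺/Ni couple has the higher E°, so Ni ion is reduced (cathode) and Ga is oxidized (anode).
E°cell = E°(cathode) − E°(anode) = −0.24 − (−0.54) = +0.30 V.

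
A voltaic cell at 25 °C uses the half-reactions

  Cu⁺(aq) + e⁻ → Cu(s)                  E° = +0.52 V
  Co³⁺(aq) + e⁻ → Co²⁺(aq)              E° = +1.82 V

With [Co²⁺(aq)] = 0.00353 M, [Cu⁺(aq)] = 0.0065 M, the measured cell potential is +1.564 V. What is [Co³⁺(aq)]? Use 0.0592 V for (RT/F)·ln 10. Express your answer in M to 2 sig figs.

The Co³⁺/Co²⁺ couple has the larger reduction potential, so it is the cathode: E°cell = +1.82 − (+0.52) = +1.30 V and n = 1.
Since E = E° − (0.0592/n)·log Q, log Q = n(E° − E)/0.0592 = −4.459.
For Co³⁺(aq) + Cu(s) → Co²⁺(aq) + Cu⁺(aq), the reaction quotient is Q = ([Co²⁺(aq)]·[Cu⁺(aq)]) / [Co³⁺(aq)].
Substituting the known concentrations and solving, log [Co³⁺(aq)] = −0.180 and [Co³⁺(aq)] = 0.66 M.

0.66 M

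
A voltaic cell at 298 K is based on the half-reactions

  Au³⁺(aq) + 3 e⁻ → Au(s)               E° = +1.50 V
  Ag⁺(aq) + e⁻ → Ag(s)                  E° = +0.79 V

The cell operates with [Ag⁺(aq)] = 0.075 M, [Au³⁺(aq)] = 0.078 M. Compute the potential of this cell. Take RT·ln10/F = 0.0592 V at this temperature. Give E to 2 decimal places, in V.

Au³⁺/Au is reduced (cathode, E° = +1.50 V) and Ag⁺/Ag is oxidized (anode).
E°cell = E°cat − E°an = +1.50 − (+0.79) = +0.71 V; n = 3.
Balancing gives Au³⁺(aq) + 3 Ag(s) → Au(s) + 3 Ag⁺(aq); hence Q = [Ag⁺(aq)]^3 / [Au³⁺(aq)] = 0.00541 (log Q = −2.267).
E = E° − (0.0592/n)·log Q = +0.71 − (0.0592/3)(−2.267) = +0.75 V.

+0.75 V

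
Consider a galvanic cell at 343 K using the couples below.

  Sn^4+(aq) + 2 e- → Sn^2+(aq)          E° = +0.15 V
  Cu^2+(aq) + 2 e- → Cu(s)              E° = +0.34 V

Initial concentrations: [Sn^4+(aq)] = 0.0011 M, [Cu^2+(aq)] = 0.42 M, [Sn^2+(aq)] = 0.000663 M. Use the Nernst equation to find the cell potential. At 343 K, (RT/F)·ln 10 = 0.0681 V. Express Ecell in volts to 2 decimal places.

The Cu²⁺/Cu couple has the more positive E°, so it is the cathode; Sn⁴⁺/Sn²⁺ is the anode.
E°cell = E°cat − E°an = +0.34 − (+0.15) = +0.19 V; n = 2.
Balancing gives Cu^2+(aq) + Sn^2+(aq) → Cu(s) + Sn^4+(aq); hence Q = [Sn^4+(aq)] / ([Cu^2+(aq)]·[Sn^2+(aq)]) = 3.95 (log Q = 0.597).
By the Nernst equation, E = +0.19 − (0.0681/2)·(0.597) = +0.17 V.

+0.17 V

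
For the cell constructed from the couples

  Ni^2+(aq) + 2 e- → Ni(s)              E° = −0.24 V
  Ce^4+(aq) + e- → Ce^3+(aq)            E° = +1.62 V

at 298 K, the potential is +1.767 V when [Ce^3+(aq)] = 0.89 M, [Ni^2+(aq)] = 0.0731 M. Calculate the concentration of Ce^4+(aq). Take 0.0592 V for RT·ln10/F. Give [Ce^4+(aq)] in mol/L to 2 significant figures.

Ce⁴⁺/Ce³⁺ is the cathode (higher E°); E°cell = +1.62 − (−0.24) = +1.86 V with n = 2.
From the Nernst equation, log Q = n(E° − E)/0.0592 = 2·(+1.86 − (+1.767))/0.0592 = 3.142.
The balanced reaction is 2 Ce^4+(aq) + Ni(s) → 2 Ce^3+(aq) + Ni^2+(aq), so Q = ([Ce^3+(aq)]^2·[Ni^2+(aq)]) / [Ce^4+(aq)]^2.
Substituting the known concentrations and solving, log [Ce^4+(aq)] = −2.190 and [Ce^4+(aq)] = 0.0065 M.

0.0065 M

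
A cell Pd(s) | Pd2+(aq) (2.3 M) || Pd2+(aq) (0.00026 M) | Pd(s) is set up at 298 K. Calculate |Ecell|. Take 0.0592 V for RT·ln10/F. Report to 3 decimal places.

0.117 V

For a concentration cell E°cell = 0, since both electrodes use the same couple.
The compartment with the higher Pd2+(aq) concentration (2.3 M) acts as the cathode; ions are reduced there and produced at the dilute (0.00026 M) anode.
With n = 2, Ecell = −(0.0592/2)·log([dilute]/[conc]) = −(0.0592/2)·log(0.00026/2.3) = +0.117 V.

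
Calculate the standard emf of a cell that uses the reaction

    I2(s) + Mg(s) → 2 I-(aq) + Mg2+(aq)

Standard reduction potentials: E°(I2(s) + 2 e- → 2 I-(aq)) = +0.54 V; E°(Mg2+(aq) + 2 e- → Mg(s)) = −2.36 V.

+2.90 V

I2(s) gains electrons, so the I₂/I⁻ couple is the cathode; the Mg²⁺/Mg couple is the anode.
E°cell = E°(cathode) − E°(anode) = +0.54 − (−2.36) = +2.90 V.
The positive value indicates the reaction is spontaneous as written.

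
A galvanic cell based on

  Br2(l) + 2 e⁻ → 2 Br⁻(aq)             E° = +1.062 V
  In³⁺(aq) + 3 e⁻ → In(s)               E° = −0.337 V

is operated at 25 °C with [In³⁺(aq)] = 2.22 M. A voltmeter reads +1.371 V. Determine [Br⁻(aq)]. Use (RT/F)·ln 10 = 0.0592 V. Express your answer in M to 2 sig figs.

2.3 M

With Br₂/Br⁻ at the cathode and In³⁺/In at the anode, E°cell = +1.062 − (−0.337) = +1.399 V (n = 6).
Rearranging E = E° − (0.0592/n)·log Q gives log Q = 6(+1.399 − (+1.371))/0.0592 = 2.838.
Balancing electrons gives 3 Br2(l) + 2 In(s) → 6 Br⁻(aq) + 2 In³⁺(aq); thus Q = [Br⁻(aq)]^6·[In³⁺(aq)]^2.
Isolating [Br⁻(aq)] in Q = 10^{2.838} yields log [Br⁻(aq)] = 0.358, i.e. 2.3 M.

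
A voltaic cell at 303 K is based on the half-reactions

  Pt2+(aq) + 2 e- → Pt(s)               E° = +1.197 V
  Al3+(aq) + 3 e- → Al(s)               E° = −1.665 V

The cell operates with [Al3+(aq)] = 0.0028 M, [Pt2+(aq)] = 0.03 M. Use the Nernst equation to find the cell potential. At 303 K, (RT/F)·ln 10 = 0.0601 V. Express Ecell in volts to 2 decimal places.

+2.87 V

The Pt²⁺/Pt couple has the more positive E°, so it is the cathode; Al³⁺/Al is the anode.
E°cell = E°cat − E°an = +1.197 − (−1.665) = +2.862 V; n = 6.
Balancing gives 3 Pt2+(aq) + 2 Al(s) → 3 Pt(s) + 2 Al3+(aq); hence Q = [Al3+(aq)]^2 / [Pt2+(aq)]^3 = 0.29 (log Q = −0.537).
E = E° − (0.0601/n)·log Q = +2.862 − (0.0601/6)(−0.537) = +2.87 V.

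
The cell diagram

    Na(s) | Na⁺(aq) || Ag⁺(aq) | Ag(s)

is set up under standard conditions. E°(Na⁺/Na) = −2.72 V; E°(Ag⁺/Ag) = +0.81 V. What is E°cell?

+3.53 V

By convention the left-hand electrode in cell notation is the anode (oxidation) and the right-hand electrode is the cathode (reduction).
E°cell = E°(right) − E°(left) = +0.81 − (−2.72) = +3.53 V.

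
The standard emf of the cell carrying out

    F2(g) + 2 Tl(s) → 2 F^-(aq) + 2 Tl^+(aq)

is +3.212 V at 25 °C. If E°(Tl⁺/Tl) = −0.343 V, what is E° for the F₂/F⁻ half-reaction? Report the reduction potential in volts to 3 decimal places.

+2.869 V

In the reaction as written the F₂/F⁻ couple is reduced (cathode) and Tl⁺/Tl is oxidized (anode), so E°cell = E°(F₂/F⁻) − E°(Tl⁺/Tl).
E°(F₂/F⁻) = E°cell + E°(anode) = +3.212 + (−0.343) = +2.869 V.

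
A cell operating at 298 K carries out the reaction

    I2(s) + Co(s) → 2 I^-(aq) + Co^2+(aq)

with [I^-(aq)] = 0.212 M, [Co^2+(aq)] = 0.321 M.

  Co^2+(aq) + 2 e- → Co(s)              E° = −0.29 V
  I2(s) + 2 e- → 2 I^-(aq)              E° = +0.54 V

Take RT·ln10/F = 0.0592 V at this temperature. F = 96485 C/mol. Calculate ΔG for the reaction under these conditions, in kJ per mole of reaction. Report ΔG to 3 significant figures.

−171 kJ/mol

The standard cell potential is +0.54 − (−0.29) = +0.83 V, with n = 2 electrons in the balanced equation.
The reaction quotient is [I^-(aq)]^2·[Co^2+(aq)] = 0.0144; by Nernst, E = +0.83 − (0.0592/2)(−1.841) = +0.8845 V.
Then ΔG = −nFE = −2 × 96485 × +0.8845 J/mol = −171 kJ/mol.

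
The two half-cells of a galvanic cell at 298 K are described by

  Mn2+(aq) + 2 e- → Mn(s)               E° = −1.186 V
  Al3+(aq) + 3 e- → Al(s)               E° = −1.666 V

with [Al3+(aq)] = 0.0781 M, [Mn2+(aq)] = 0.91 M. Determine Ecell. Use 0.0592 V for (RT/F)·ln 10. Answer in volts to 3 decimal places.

The Mn²⁺/Mn couple has the more positive E°, so it is the cathode; Al³⁺/Al is the anode.
E°cell = E°cat − E°an = −1.186 − (−1.666) = +0.480 V; n = 6.
For the overall reaction 3 Mn2+(aq) + 2 Al(s) → 3 Mn(s) + 2 Al3+(aq), Q = [Al3+(aq)]^2 / [Mn2+(aq)]^3 = 0.00809, giving log Q = −2.092.
E = E° − (0.0592/n)·log Q = +0.480 − (0.0592/6)(−2.092) = +0.501 V.

+0.501 V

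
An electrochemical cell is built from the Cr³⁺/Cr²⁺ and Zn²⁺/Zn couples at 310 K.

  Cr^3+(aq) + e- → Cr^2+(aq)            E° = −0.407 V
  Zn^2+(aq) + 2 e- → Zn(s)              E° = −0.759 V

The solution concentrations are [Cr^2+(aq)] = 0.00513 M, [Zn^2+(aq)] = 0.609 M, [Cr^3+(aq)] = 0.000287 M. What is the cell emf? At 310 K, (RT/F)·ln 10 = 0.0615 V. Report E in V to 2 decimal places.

The Cr³⁺/Cr²⁺ couple has the more positive E°, so it is the cathode; Zn²⁺/Zn is the anode.
E°cell = E°cat − E°an = −0.407 − (−0.759) = +0.352 V; n = 2.
Balancing gives 2 Cr^3+(aq) + Zn(s) → 2 Cr^2+(aq) + Zn^2+(aq); hence Q = ([Cr^2+(aq)]^2·[Zn^2+(aq)]) / [Cr^3+(aq)]^2 = 195 (log Q = 2.289).
By the Nernst equation, E = +0.352 − (0.0615/2)·(2.289) = +0.28 V.

+0.28 V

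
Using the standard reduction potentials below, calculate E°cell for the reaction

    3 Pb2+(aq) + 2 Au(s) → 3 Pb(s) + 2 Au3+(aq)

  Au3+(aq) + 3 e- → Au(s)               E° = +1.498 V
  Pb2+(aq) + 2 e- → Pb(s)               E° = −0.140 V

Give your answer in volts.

In the reaction as written, Pb2+(aq) is reduced (cathode) and Au3+(aq) is produced by oxidation at the anode.
E°cell = E°(cathode) − E°(anode) = −0.140 − (+1.498) = −1.638 V.
The negative E°cell means the reaction is non-spontaneous in the direction written.

−1.638 V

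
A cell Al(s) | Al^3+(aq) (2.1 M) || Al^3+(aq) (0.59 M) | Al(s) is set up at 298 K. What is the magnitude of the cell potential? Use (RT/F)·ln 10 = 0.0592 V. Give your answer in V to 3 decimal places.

For a concentration cell E°cell = 0, since both electrodes use the same couple.
The compartment with the higher Al^3+(aq) concentration (2.1 M) acts as the cathode; ions are reduced there and produced at the dilute (0.59 M) anode.
With n = 3, Ecell = −(0.0592/3)·log([dilute]/[conc]) = −(0.0592/3)·log(0.59/2.1) = +0.011 V.

0.011 V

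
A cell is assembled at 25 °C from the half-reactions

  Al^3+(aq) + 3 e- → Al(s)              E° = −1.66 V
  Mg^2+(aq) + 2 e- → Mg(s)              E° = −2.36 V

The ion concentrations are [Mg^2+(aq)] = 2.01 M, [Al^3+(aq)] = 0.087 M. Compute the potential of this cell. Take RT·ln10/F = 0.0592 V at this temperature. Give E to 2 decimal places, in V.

The Al³⁺/Al couple has the more positive E°, so it is the cathode; Mg²⁺/Mg is the anode.
The standard potential is −1.66 − (−2.36) = +0.70 V and the balanced reaction transfers n = 6 electrons.
Balancing gives 2 Al^3+(aq) + 3 Mg(s) → 2 Al(s) + 3 Mg^2+(aq); hence Q = [Mg^2+(aq)]^3 / [Al^3+(aq)]^2 = 1.07×10^3 (log Q = 3.031).
By the Nernst equation, E = +0.70 − (0.0592/6)·(3.031) = +0.67 V.

+0.67 V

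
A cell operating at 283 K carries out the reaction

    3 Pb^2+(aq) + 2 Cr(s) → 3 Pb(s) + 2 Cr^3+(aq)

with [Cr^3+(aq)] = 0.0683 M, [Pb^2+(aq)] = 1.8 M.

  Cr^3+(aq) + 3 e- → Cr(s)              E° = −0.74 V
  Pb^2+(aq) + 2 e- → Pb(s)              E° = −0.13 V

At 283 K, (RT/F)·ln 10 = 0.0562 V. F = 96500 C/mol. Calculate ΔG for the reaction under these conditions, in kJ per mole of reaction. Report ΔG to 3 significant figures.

E°cell = −0.13 − (−0.74) = +0.61 V; the balanced reaction transfers n = 6 electrons.
The reaction quotient is [Cr^3+(aq)]^2 / [Pb^2+(aq)]^3 = 0.0008; by Nernst, E = +0.61 − (0.0562/6)(−3.097) = +0.6390 V.
ΔG = −nFE = −(6)(96500)(+0.6390) J/mol = −370 kJ/mol.

−370 kJ/mol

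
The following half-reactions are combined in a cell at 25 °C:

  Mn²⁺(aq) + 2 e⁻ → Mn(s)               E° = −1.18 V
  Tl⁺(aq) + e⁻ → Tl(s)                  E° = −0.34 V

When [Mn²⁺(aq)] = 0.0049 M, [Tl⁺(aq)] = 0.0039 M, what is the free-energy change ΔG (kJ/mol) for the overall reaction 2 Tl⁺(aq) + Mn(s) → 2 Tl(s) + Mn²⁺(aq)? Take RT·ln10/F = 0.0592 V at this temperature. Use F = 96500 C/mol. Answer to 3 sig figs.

E°cell = −0.34 − (−1.18) = +0.84 V; the balanced reaction transfers n = 2 electrons.
Q = [Mn²⁺(aq)] / [Tl⁺(aq)]^2 = 322, so log Q = 2.508 and E = +0.84 − (0.0592/2)(2.508) = +0.7658 V.
Finally ΔG = −nFE = −(2)(96500 C/mol)(+0.7658 V) = −148 kJ/mol.

−148 kJ/mol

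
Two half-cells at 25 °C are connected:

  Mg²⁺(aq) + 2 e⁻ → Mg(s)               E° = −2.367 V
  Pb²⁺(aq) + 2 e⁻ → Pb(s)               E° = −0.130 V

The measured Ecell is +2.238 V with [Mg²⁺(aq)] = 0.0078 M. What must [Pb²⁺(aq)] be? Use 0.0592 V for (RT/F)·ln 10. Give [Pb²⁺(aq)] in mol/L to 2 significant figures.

0.0084 M

Pb²⁺/Pb is the cathode (higher E°); E°cell = −0.130 − (−2.367) = +2.237 V with n = 2.
Rearranging E = E° − (0.0592/n)·log Q gives log Q = 2(+2.237 − (+2.238))/0.0592 = −0.034.
For Pb²⁺(aq) + Mg(s) → Pb(s) + Mg²⁺(aq), the reaction quotient is Q = [Mg²⁺(aq)] / [Pb²⁺(aq)].
Isolating [Pb²⁺(aq)] in Q = 10^{−0.034} yields log [Pb²⁺(aq)] = −2.074, i.e. 0.0084 M.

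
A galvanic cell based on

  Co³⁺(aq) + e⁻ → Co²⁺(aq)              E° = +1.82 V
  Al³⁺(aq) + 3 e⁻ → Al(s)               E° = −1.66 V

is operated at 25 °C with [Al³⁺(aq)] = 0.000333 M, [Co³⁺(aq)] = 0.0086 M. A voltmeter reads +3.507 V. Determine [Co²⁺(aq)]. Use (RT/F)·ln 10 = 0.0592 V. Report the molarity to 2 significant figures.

0.043 M

Co³⁺/Co²⁺ is the cathode (higher E°); E°cell = +1.82 − (−1.66) = +3.48 V with n = 3.
Rearranging E = E° − (0.0592/n)·log Q gives log Q = 3(+3.48 − (+3.507))/0.0592 = −1.368.
The balanced reaction is 3 Co³⁺(aq) + Al(s) → 3 Co²⁺(aq) + Al³⁺(aq), so Q = ([Co²⁺(aq)]^3·[Al³⁺(aq)]) / [Co³⁺(aq)]^3.
Substituting the known concentrations and solving, log [Co²⁺(aq)] = −1.362 and [Co²⁺(aq)] = 0.043 M.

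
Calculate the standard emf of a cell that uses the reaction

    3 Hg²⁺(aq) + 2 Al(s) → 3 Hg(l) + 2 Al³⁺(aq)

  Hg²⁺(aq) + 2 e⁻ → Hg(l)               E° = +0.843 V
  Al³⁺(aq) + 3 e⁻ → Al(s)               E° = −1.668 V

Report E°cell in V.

In the reaction as written, Hg²⁺(aq) is reduced (cathode) and Al³⁺(aq) is produced by oxidation at the anode.
E°cell = E°(cathode) − E°(anode) = +0.843 − (−1.668) = +2.511 V.

+2.511 V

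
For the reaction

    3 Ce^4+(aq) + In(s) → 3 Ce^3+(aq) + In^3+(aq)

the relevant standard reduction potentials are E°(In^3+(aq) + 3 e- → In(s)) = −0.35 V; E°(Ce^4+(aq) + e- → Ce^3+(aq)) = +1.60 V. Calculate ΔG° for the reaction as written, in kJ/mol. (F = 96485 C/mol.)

−564 kJ/mol

In the reaction as written Ce^4+(aq) is reduced, so the Ce⁴⁺/Ce³⁺ couple is the cathode and In³⁺/In is the anode.
E°cell = +1.60 − (−0.35) = +1.95 V; balancing electrons gives n = 3.
ΔG° = −nFE°cell = −(3)(96485)(+1.95) J/mol = −564 kJ/mol.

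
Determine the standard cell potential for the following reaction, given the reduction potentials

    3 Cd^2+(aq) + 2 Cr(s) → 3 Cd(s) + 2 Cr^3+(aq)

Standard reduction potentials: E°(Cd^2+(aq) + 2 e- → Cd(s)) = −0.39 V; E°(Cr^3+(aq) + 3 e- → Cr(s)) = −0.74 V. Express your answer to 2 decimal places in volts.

+0.35 V

In the reaction as written, Cd^2+(aq) is reduced (cathode) and Cr^3+(aq) is produced by oxidation at the anode.
E°cell = E°(cathode) − E°(anode) = −0.39 − (−0.74) = +0.35 V.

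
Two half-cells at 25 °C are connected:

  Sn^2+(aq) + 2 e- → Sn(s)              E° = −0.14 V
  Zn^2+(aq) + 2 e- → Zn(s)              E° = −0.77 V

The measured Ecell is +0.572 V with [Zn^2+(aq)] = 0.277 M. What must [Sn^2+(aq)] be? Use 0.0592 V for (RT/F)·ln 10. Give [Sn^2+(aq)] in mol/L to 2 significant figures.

The Sn²⁺/Sn couple has the larger reduction potential, so it is the cathode: E°cell = −0.14 − (−0.77) = +0.63 V and n = 2.
Rearranging E = E° − (0.0592/n)·log Q gives log Q = 2(+0.63 − (+0.572))/0.0592 = 1.959.
For Sn^2+(aq) + Zn(s) → Sn(s) + Zn^2+(aq), the reaction quotient is Q = [Zn^2+(aq)] / [Sn^2+(aq)].
Isolating [Sn^2+(aq)] in Q = 10^{1.959} yields log [Sn^2+(aq)] = −2.517, i.e. 0.0030 M.

0.0030 M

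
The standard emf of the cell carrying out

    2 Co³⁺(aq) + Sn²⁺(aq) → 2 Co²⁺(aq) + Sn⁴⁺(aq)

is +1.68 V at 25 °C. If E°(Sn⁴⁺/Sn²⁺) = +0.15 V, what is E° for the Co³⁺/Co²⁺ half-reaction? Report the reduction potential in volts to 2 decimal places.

In the reaction as written the Co³⁺/Co²⁺ couple is reduced (cathode) and Sn⁴⁺/Sn²⁺ is oxidized (anode), so E°cell = E°(Co³⁺/Co²⁺) − E°(Sn⁴⁺/Sn²⁺).
E°(Co³⁺/Co²⁺) = E°cell + E°(anode) = +1.68 + (+0.15) = +1.83 V.

+1.83 V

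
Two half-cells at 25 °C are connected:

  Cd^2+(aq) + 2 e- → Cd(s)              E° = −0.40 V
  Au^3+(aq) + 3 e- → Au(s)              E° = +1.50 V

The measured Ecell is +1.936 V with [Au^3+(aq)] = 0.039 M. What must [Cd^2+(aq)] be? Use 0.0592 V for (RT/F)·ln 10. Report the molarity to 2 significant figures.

Au³⁺/Au is the cathode (higher E°); E°cell = +1.50 − (−0.40) = +1.90 V with n = 6.
Since E = E° − (0.0592/n)·log Q, log Q = n(E° − E)/0.0592 = −3.649.
The balanced reaction is 2 Au^3+(aq) + 3 Cd(s) → 2 Au(s) + 3 Cd^2+(aq), so Q = [Cd^2+(aq)]^3 / [Au^3+(aq)]^2.
Isolating [Cd^2+(aq)] in Q = 10^{−3.649} yields log [Cd^2+(aq)] = −2.156, i.e. 0.0070 M.

0.0070 M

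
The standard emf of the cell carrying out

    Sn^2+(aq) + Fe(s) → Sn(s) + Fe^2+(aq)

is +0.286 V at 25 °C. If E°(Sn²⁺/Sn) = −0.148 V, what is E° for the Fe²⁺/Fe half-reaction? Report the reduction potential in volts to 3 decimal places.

−0.434 V

In the reaction as written the Sn²⁺/Sn couple is reduced (cathode) and Fe²⁺/Fe is oxidized (anode), so E°cell = E°(Sn²⁺/Sn) − E°(Fe²⁺/Fe).
E°(Fe²⁺/Fe) = E°(cathode) − E°cell = −0.148 − (+0.286) = −0.434 V.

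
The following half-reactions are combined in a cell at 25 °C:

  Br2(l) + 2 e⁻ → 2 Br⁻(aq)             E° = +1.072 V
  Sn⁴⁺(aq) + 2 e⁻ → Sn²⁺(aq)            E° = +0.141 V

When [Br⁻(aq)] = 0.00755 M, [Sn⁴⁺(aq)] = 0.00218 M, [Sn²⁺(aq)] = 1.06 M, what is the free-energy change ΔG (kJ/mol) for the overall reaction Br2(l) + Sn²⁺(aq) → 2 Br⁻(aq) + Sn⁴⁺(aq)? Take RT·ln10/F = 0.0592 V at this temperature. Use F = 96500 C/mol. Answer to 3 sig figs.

−219 kJ/mol

The standard cell potential is +1.072 − (+0.141) = +0.931 V, with n = 2 electrons in the balanced equation.
Q = ([Br⁻(aq)]^2·[Sn⁴⁺(aq)]) / [Sn²⁺(aq)] = 1.17×10^−7, so log Q = −6.931 and E = +0.931 − (0.0592/2)(−6.931) = +1.1362 V.
Finally ΔG = −nFE = −(2)(96500 C/mol)(+1.1362 V) = −219 kJ/mol.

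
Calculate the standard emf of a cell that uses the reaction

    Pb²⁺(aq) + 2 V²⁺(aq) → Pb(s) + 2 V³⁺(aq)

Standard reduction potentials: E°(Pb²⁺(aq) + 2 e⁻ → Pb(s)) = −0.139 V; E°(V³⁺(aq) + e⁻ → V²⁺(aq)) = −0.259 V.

In the reaction as written, Pb²⁺(aq) is reduced (cathode) and V³⁺(aq) is produced by oxidation at the anode.
E°cell = E°(cathode) − E°(anode) = −0.139 − (−0.259) = +0.120 V.

+0.120 V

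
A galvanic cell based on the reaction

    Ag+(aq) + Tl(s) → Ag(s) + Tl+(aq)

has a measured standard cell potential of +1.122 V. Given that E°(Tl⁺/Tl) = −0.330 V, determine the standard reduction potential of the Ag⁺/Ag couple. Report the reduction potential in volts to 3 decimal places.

In the reaction as written the Ag⁺/Ag couple is reduced (cathode) and Tl⁺/Tl is oxidized (anode), so E°cell = E°(Ag⁺/Ag) − E°(Tl⁺/Tl).
E°(Ag⁺/Ag) = E°cell + E°(anode) = +1.122 + (−0.330) = +0.792 V.

+0.792 V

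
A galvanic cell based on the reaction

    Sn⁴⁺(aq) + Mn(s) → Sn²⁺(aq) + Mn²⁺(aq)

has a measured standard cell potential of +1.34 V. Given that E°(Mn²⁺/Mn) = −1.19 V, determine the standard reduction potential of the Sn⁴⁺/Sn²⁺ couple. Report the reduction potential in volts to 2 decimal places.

In the reaction as written the Sn⁴⁺/Sn²⁺ couple is reduced (cathode) and Mn²⁺/Mn is oxidized (anode), so E°cell = E°(Sn⁴⁺/Sn²⁺) − E°(Mn²⁺/Mn).
E°(Sn⁴⁺/Sn²⁺) = E°cell + E°(anode) = +1.34 + (−1.19) = +0.15 V.

+0.15 V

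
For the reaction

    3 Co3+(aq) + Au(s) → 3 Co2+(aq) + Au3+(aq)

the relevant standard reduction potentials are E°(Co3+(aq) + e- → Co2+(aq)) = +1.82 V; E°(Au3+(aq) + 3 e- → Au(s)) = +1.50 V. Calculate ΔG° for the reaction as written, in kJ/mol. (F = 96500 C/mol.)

In the reaction as written Co3+(aq) is reduced, so the Co³⁺/Co²⁺ couple is the cathode and Au³⁺/Au is the anode.
E°cell = +1.82 − (+1.50) = +0.32 V; balancing electrons gives n = 3.
ΔG° = −nFE°cell = −(3)(96500)(+0.32) J/mol = −92.6 kJ/mol.

−92.6 kJ/mol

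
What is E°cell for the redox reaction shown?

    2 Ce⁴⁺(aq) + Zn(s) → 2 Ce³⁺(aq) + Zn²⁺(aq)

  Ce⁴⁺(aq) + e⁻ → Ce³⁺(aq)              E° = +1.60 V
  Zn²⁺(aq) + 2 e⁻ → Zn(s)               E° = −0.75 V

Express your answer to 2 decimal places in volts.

Ce⁴⁺(aq) gains electrons, so the Ce⁴⁺/Ce³⁺ couple is the cathode; the Zn²⁺/Zn couple is the anode.
E°cell = E°(cathode) − E°(anode) = +1.60 − (−0.75) = +2.35 V.

+2.35 V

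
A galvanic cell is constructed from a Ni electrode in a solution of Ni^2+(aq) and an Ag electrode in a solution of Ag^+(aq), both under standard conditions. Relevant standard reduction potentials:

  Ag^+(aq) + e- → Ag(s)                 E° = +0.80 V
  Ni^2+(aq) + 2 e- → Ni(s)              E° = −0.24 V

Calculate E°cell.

+1.04 V

Of the two couples in this cell, the one with the more positive reduction potential is reduced at the cathode: here that is Ag⁺/Ag (+0.80 V); Ni²⁺/Ni (−0.24 V) is the anode.
E°cell = E°(cathode) − E°(anode) = +0.80 − (−0.24) = +1.04 V.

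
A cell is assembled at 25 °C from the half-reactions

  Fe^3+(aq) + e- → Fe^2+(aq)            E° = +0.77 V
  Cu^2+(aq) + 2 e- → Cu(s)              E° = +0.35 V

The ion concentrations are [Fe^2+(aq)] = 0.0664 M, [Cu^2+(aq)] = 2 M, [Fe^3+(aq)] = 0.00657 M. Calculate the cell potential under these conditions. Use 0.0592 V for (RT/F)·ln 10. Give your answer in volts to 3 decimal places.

The Fe³⁺/Fe²⁺ couple has the more positive E°, so it is the cathode; Cu²⁺/Cu is the anode.
The standard potential is +0.77 − (+0.35) = +0.42 V and the balanced reaction transfers n = 2 electrons.
Balancing gives 2 Fe^3+(aq) + Cu(s) → 2 Fe^2+(aq) + Cu^2+(aq); hence Q = ([Fe^2+(aq)]^2·[Cu^2+(aq)]) / [Fe^3+(aq)]^2 = 204 (log Q = 2.310).
E = E° − (0.0592/n)·log Q = +0.42 − (0.0592/2)(2.310) = +0.352 V.

+0.352 V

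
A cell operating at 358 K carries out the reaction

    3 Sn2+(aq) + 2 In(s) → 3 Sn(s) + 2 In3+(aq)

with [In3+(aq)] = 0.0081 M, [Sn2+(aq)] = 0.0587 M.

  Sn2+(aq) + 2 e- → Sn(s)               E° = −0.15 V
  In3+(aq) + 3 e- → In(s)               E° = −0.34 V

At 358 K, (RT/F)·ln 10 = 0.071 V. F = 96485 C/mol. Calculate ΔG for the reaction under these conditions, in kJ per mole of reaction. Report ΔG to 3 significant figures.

−113 kJ/mol

With Sn²⁺/Sn reduced at the cathode, E°cell = −0.15 − (−0.34) = +0.19 V and n = 6.
Here Q = [In3+(aq)]^2 / [Sn2+(aq)]^3 = 0.324 (log Q = −0.489), giving E = +0.19 − (0.071/6)·(−0.489) = +0.1958 V.
ΔG = −nFE = −(6)(96485)(+0.1958) J/mol = −113 kJ/mol.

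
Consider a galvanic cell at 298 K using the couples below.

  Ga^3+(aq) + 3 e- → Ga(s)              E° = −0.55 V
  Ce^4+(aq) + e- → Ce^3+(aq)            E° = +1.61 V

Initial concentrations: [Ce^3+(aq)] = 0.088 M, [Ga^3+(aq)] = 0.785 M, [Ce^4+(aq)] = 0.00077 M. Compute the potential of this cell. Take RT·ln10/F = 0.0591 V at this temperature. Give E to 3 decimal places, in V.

Ce⁴⁺/Ce³⁺ is reduced (cathode, E° = +1.61 V) and Ga³⁺/Ga is oxidized (anode).
The standard potential is +1.61 − (−0.55) = +2.16 V and the balanced reaction transfers n = 3 electrons.
The balanced reaction is 3 Ce^4+(aq) + Ga(s) → 3 Ce^3+(aq) + Ga^3+(aq), so Q = ([Ce^3+(aq)]^3·[Ga^3+(aq)]) / [Ce^4+(aq)]^3 = 1.17×10^6 and log Q = 6.069.
E = E° − (0.0591/n)·log Q = +2.16 − (0.0591/3)(6.069) = +2.040 V.

+2.040 V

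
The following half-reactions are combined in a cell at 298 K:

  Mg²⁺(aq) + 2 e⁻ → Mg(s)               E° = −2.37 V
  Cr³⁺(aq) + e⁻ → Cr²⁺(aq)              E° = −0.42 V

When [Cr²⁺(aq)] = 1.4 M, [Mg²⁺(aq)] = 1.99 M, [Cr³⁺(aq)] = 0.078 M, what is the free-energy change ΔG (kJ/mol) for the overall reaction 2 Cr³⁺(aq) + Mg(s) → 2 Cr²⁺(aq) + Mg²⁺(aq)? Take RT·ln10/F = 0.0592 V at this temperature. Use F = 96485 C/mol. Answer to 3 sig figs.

−360 kJ/mol

The standard cell potential is −0.42 − (−2.37) = +1.95 V, with n = 2 electrons in the balanced equation.
Here Q = ([Cr²⁺(aq)]^2·[Mg²⁺(aq)]) / [Cr³⁺(aq)]^2 = 641 (log Q = 2.807), giving E = +1.95 − (0.0592/2)·(2.807) = +1.8669 V.
Finally ΔG = −nFE = −(2)(96485 C/mol)(+1.8669 V) = −360 kJ/mol.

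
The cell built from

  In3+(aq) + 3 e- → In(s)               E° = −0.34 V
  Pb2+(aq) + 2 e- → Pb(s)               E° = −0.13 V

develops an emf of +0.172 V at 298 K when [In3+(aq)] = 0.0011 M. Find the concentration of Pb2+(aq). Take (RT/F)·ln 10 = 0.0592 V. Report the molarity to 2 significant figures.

With Pb²⁺/Pb at the cathode and In³⁺/In at the anode, E°cell = −0.13 − (−0.34) = +0.21 V (n = 6).
From the Nernst equation, log Q = n(E° − E)/0.0592 = 6·(+0.21 − (+0.172))/0.0592 = 3.851.
For 3 Pb2+(aq) + 2 In(s) → 3 Pb(s) + 2 In3+(aq), the reaction quotient is Q = [In3+(aq)]^2 / [Pb2+(aq)]^3.
Solving for the unknown gives log [Pb2+(aq)] = −3.256, so [Pb2+(aq)] ≈ 0.00055 M.

0.00055 M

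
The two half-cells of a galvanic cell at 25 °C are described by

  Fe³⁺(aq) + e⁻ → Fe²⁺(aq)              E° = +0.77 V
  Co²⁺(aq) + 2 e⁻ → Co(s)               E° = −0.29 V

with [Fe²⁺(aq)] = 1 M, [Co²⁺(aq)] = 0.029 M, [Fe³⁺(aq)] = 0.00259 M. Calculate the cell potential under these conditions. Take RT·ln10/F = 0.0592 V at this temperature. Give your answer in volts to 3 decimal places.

The Fe³⁺/Fe²⁺ couple has the more positive E°, so it is the cathode; Co²⁺/Co is the anode.
The standard potential is +0.77 − (−0.29) = +1.06 V and the balanced reaction transfers n = 2 electrons.
The balanced reaction is 2 Fe³⁺(aq) + Co(s) → 2 Fe²⁺(aq) + Co²⁺(aq), so Q = ([Fe²⁺(aq)]^2·[Co²⁺(aq)]) / [Fe³⁺(aq)]^2 = 4.32×10^3 and log Q = 3.636.
By the Nernst equation, E = +1.06 − (0.0592/2)·(3.636) = +0.952 V.

+0.952 V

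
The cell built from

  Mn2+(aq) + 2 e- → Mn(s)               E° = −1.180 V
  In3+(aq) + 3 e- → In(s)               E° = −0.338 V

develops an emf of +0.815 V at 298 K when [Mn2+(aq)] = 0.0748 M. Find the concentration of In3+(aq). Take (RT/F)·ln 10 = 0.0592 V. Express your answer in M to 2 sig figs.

0.00088 M

With In³⁺/In at the cathode and Mn²⁺/Mn at the anode, E°cell = −0.338 − (−1.180) = +0.842 V (n = 6).
From the Nernst equation, log Q = n(E° − E)/0.0592 = 6·(+0.842 − (+0.815))/0.0592 = 2.736.
For 2 In3+(aq) + 3 Mn(s) → 2 In(s) + 3 Mn2+(aq), the reaction quotient is Q = [Mn2+(aq)]^3 / [In3+(aq)]^2.
Solving for the unknown gives log [In3+(aq)] = −3.057, so [In3+(aq)] ≈ 0.00088 M.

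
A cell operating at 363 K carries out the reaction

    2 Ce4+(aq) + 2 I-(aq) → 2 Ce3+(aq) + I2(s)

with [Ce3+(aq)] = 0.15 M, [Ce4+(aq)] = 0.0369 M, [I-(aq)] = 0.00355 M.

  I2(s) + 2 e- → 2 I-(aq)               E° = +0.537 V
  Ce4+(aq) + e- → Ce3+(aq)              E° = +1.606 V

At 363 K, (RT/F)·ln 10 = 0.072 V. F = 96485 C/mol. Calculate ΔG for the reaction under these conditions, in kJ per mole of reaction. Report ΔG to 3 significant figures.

With Ce⁴⁺/Ce³⁺ reduced at the cathode, E°cell = +1.606 − (+0.537) = +1.069 V and n = 2.
The reaction quotient is [Ce3+(aq)]^2 / ([Ce4+(aq)]^2·[I-(aq)]^2) = 1.31×10^6; by Nernst, E = +1.069 − (0.072/2)(6.118) = +0.8488 V.
Then ΔG = −nFE = −2 × 96485 × +0.8488 J/mol = −164 kJ/mol.

−164 kJ/mol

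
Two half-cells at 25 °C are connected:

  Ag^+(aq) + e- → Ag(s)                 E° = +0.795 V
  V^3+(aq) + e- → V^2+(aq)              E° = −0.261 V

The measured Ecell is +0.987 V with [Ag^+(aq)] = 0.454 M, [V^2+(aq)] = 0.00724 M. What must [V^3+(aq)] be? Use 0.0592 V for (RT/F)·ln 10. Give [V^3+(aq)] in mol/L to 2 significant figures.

Ag⁺/Ag is the cathode (higher E°); E°cell = +0.795 − (−0.261) = +1.056 V with n = 1.
Rearranging E = E° − (0.0592/n)·log Q gives log Q = 1(+1.056 − (+0.987))/0.0592 = 1.166.
For Ag^+(aq) + V^2+(aq) → Ag(s) + V^3+(aq), the reaction quotient is Q = [V^3+(aq)] / ([Ag^+(aq)]·[V^2+(aq)]).
Solving for the unknown gives log [V^3+(aq)] = −1.317, so [V^3+(aq)] ≈ 0.048 M.

0.048 M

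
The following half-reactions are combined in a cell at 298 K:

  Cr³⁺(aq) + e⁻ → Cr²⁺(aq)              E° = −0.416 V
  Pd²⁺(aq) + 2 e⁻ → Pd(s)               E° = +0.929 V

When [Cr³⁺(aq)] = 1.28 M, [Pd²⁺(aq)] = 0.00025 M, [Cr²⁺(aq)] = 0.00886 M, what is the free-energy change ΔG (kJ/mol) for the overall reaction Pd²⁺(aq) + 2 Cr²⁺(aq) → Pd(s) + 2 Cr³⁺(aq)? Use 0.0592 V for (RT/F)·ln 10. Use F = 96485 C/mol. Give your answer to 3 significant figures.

−214 kJ/mol

E°cell = +0.929 − (−0.416) = +1.345 V; the balanced reaction transfers n = 2 electrons.
The reaction quotient is [Cr³⁺(aq)]^2 / ([Pd²⁺(aq)]·[Cr²⁺(aq)]^2) = 8.35×10^7; by Nernst, E = +1.345 − (0.0592/2)(7.922) = +1.1105 V.
ΔG = −nFE = −(2)(96485)(+1.1105) J/mol = −214 kJ/mol.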